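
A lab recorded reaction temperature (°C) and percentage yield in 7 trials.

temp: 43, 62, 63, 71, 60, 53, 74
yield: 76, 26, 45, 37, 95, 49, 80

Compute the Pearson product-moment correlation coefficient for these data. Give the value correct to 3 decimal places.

-0.169

n = 7, Σx = 426, Σy = 408, Σx² = 26588, Σy² = 27672, Σxy = 24559
nΣxy − ΣxΣy = 171913 − 173808 = -1895
nΣx² − (Σx)² = 186116 − 181476 = 4640; nΣy² − (Σy)² = 193704 − 166464 = 27240
r = -1895 / √(4640 × 27240) = -1895 / 11242.4908 ≈ -0.169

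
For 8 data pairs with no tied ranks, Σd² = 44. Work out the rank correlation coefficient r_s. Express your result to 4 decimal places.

0.4762

ρ = 1 − 6Σd² / [n(n²−1)] = 1 − 6×44 / (8×63)
  = 1 − 264/504 = 1 − 0.52381 ≈ 0.4762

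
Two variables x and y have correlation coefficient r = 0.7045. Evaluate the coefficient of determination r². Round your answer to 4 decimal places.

0.4963

r² = (0.7045)² = 0.4963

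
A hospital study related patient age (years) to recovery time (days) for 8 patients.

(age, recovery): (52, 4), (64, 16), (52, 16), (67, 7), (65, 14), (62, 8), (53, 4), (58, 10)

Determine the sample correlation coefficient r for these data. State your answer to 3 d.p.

0.279

n = 8, Σx = 473, Σy = 79, Σx² = 28235, Σy² = 953, Σxy = 4731
nΣxy − ΣxΣy = 37848 − 37367 = 481
nΣx² − (Σx)² = 225880 − 223729 = 2151; nΣy² − (Σy)² = 7624 − 6241 = 1383
r = 481 / √(2151 × 1383) = 481 / 1724.7704 ≈ 0.279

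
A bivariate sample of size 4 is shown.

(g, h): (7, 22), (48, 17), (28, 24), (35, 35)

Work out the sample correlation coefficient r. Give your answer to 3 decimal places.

n = 4, Σg = 118, Σh = 98, Σg² = 4362, Σh² = 2574, Σgh = 2867
nΣgh − ΣgΣh = 11468 − 11564 = -96
nΣg² − (Σg)² = 17448 − 13924 = 3524; nΣh² − (Σh)² = 10296 − 9604 = 692
r = -96 / √(3524 × 692) = -96 / 1561.6043 ≈ -0.061

-0.061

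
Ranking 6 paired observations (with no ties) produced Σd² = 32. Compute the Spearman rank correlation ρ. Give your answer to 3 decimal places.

ρ = 1 − 6Σd² / [n(n²−1)] = 1 − 6×32 / (6×35)
  = 1 − 192/210 = 1 − 0.9143 ≈ 0.086

0.086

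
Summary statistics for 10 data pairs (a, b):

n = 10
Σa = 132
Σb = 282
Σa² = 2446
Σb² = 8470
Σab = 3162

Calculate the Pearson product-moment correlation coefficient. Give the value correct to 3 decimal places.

-0.929

r = (nΣab − ΣaΣb) / √[(nΣa² − (Σa)²)(nΣb² − (Σb)²)]
Numerator: 10×3162 − 132×282 = -5604
Denominator: √[(24460 − 17424)(84700 − 79524)] = √[7036 × 5176] = 6034.7606
r = -5604 / 6034.7606 ≈ -0.929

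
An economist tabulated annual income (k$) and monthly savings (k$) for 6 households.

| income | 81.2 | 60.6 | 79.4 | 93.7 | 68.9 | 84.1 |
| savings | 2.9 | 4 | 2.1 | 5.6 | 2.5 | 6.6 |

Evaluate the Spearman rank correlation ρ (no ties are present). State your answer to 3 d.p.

0.543

Rank income: 4, 1, 3, 6, 2, 5
Rank savings: 3, 4, 1, 5, 2, 6
d = rank(income) − rank(savings): 1, -3, 2, 1, 0, -1; Σd² = 16
ρ = 1 − 6Σd² / [n(n²−1)] = 1 − 6×16 / (6×35) = 1 − 96/210 ≈ 0.543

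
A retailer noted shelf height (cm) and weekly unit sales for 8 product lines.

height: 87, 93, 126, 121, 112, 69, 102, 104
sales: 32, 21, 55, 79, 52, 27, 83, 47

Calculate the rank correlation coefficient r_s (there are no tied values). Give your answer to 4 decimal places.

0.6667

Rank height: 2, 3, 8, 7, 6, 1, 4, 5
Rank sales: 3, 1, 6, 7, 5, 2, 8, 4
d = rank(height) − rank(sales): -1, 2, 2, 0, 1, -1, -4, 1; Σd² = 28
ρ = 1 − 6Σd² / [n(n²−1)] = 1 − 6×28 / (8×63) = 1 − 168/504 ≈ 0.6667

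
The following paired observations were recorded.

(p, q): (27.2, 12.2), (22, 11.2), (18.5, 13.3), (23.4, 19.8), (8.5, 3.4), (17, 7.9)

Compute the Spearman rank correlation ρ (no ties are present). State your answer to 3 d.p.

Rank p: 6, 4, 3, 5, 1, 2
Rank q: 4, 3, 5, 6, 1, 2
d = rank(p) − rank(q): 2, 1, -2, -1, 0, 0; Σd² = 10
ρ = 1 − 6Σd² / [n(n²−1)] = 1 − 6×10 / (6×35) = 1 − 60/210 ≈ 0.714

0.714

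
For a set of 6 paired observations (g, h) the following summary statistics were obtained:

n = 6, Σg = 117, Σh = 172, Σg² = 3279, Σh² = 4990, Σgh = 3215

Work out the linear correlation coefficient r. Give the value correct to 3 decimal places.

-0.571

r = (nΣgh − ΣgΣh) / √[(nΣg² − (Σg)²)(nΣh² − (Σh)²)]
Numerator: 6×3215 − 117×172 = -834
Denominator: √[(19674 − 13689)(29940 − 29584)] = √[5985 × 356] = 1459.6780
r = -834 / 1459.6780 ≈ -0.571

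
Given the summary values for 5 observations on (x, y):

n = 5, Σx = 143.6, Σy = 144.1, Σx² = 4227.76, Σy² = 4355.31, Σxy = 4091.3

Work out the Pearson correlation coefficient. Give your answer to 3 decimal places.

-0.326

r = (nΣxy − ΣxΣy) / √[(nΣx² − (Σx)²)(nΣy² − (Σy)²)]
Numerator: 5×4091.3 − 143.6×144.1 = -236.26
Denominator: √[(21138.8 − 20620.96)(21776.55 − 20764.81)] = √[517.84 × 1011.74] = 723.8228
r = -236.26 / 723.8228 ≈ -0.326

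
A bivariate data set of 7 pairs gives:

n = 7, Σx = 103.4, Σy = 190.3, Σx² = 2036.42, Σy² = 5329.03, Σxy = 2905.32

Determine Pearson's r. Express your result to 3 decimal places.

r = (nΣxy − ΣxΣy) / √[(nΣx² − (Σx)²)(nΣy² − (Σy)²)]
Numerator: 7×2905.32 − 103.4×190.3 = 660.22
Denominator: √[(14254.94 − 10691.56)(37303.21 − 36214.09)] = √[3563.38 × 1089.12] = 1970.0123
r = 660.22 / 1970.0123 ≈ 0.335

0.335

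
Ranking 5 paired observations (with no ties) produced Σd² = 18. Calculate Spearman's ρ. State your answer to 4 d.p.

ρ = 1 − 6Σd² / [n(n²−1)] = 1 − 6×18 / (5×24)
  = 1 − 108/120 = 1 − 0.90000 ≈ 0.1000

0.1000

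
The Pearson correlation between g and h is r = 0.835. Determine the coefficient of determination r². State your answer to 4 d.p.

0.6972

r² = (0.835)² = 0.6972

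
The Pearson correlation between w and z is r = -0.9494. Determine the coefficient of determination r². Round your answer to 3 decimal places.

0.901

r² = (-0.9494)² = 0.901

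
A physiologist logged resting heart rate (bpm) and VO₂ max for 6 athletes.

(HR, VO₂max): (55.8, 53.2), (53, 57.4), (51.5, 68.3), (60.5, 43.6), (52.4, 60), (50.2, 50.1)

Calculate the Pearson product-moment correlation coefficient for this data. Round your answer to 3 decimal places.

-0.641

n = 6, Σx = 323.4, Σy = 332.6, Σx² = 17500.94, Σy² = 18800.86, Σxy = 17825.03
nΣxy − ΣxΣy = 106950.18 − 107562.84 = -612.66
nΣx² − (Σx)² = 105005.64 − 104587.56 = 418.08; nΣy² − (Σy)² = 112805.16 − 110622.76 = 2182.4
r = -612.66 / √(418.08 × 2182.4) = -612.66 / 955.2056 ≈ -0.641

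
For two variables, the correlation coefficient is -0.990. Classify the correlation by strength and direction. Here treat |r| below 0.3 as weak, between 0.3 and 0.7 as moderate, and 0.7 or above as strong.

r = -0.990 < 0 so the relationship is negative.
|r| = 0.990, which falls in the strong range.

strong negative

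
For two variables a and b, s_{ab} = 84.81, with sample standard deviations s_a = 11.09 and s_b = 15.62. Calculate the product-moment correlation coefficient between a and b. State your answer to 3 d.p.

r = Cov(a,b) / (s_a · s_b) = 84.81 / (11.09 × 15.62)
  = 84.81 / 173.2258 ≈ 0.490

0.490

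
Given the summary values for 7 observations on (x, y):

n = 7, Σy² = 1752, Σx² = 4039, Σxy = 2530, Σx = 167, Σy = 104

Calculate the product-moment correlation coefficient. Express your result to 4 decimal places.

r = (nΣxy − ΣxΣy) / √[(nΣx² − (Σx)²)(nΣy² − (Σy)²)]
Numerator: 7×2530 − 167×104 = 342
Denominator: √[(28273 − 27889)(12264 − 10816)] = √[384 × 1448] = 745.6755
r = 342 / 745.6755 ≈ 0.4586

0.4586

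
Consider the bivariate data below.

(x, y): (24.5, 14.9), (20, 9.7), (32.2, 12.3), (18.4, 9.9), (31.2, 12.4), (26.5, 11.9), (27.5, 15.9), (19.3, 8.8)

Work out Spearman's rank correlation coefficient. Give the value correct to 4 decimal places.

0.6429

Rank x: 4, 3, 8, 1, 7, 5, 6, 2
Rank y: 7, 2, 5, 3, 6, 4, 8, 1
d = rank(x) − rank(y): -3, 1, 3, -2, 1, 1, -2, 1; Σd² = 30
ρ = 1 − 6Σd² / [n(n²−1)] = 1 − 6×30 / (8×63) = 1 − 180/504 ≈ 0.6429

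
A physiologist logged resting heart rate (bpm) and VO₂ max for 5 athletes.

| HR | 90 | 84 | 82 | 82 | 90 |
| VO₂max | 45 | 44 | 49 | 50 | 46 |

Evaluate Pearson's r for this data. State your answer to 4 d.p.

-0.6221

n = 5, Σx = 428, Σy = 234, Σx² = 36704, Σy² = 10978, Σxy = 20004
nΣxy − ΣxΣy = 100020 − 100152 = -132
nΣx² − (Σx)² = 183520 − 183184 = 336; nΣy² − (Σy)² = 54890 − 54756 = 134
r = -132 / √(336 × 134) = -132 / 212.1886 ≈ -0.6221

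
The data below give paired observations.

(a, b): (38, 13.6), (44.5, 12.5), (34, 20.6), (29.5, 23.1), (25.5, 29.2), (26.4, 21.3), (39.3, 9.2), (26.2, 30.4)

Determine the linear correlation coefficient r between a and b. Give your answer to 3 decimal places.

-0.893

n = 8, Σa = 263.4, Σb = 159.9, Σa² = 9028.64, Σb² = 3614.31, Σab = 4919.86
nΣab − ΣaΣb = 39358.88 − 42117.66 = -2758.78
nΣa² − (Σa)² = 72229.12 − 69379.56 = 2849.56; nΣb² − (Σb)² = 28914.48 − 25568.01 = 3346.47
r = -2758.78 / √(2849.56 × 3346.47) = -2758.78 / 3088.0361 ≈ -0.893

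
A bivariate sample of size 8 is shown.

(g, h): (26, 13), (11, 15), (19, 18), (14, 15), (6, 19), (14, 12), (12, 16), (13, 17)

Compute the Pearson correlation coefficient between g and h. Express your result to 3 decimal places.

n = 8, Σg = 115, Σh = 125, Σg² = 1899, Σh² = 1993, Σgh = 1750
nΣgh − ΣgΣh = 14000 − 14375 = -375
nΣg² − (Σg)² = 15192 − 13225 = 1967; nΣh² − (Σh)² = 15944 − 15625 = 319
r = -375 / √(1967 × 319) = -375 / 792.1319 ≈ -0.473

-0.473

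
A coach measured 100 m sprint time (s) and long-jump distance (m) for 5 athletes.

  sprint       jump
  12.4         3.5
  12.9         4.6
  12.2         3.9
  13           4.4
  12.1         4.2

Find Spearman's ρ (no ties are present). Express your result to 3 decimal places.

Rank sprint: 3, 4, 2, 5, 1
Rank jump: 1, 5, 2, 4, 3
d = rank(sprint) − rank(jump): 2, -1, 0, 1, -2; Σd² = 10
ρ = 1 − 6Σd² / [n(n²−1)] = 1 − 6×10 / (5×24) = 1 − 60/120 ≈ 0.500

0.500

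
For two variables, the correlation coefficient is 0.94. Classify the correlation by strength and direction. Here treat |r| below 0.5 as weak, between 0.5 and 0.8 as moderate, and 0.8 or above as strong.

strong positive

r = 0.94 > 0 so the relationship is positive.
|r| = 0.94, which falls in the strong range.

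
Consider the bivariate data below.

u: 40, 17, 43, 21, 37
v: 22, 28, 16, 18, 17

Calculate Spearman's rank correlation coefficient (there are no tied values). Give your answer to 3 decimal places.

Rank u: 4, 1, 5, 2, 3
Rank v: 4, 5, 1, 3, 2
d = rank(u) − rank(v): 0, -4, 4, -1, 1; Σd² = 34
ρ = 1 − 6Σd² / [n(n²−1)] = 1 − 6×34 / (5×24) = 1 − 204/120 ≈ -0.700

-0.700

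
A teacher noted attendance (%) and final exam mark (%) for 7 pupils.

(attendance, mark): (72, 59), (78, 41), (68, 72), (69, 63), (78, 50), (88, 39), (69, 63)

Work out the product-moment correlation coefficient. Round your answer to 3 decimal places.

-0.917

n = 7, Σx = 522, Σy = 387, Σx² = 39242, Σy² = 22305, Σxy = 28368
nΣxy − ΣxΣy = 198576 − 202014 = -3438
nΣx² − (Σx)² = 274694 − 272484 = 2210; nΣy² − (Σy)² = 156135 − 149769 = 6366
r = -3438 / √(2210 × 6366) = -3438 / 3750.8479 ≈ -0.917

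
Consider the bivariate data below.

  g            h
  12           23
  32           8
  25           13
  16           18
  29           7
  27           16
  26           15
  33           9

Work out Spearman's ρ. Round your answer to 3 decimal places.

Rank g: 1, 7, 3, 2, 6, 5, 4, 8
Rank h: 8, 2, 4, 7, 1, 6, 5, 3
d = rank(g) − rank(h): -7, 5, -1, -5, 5, -1, -1, 5; Σd² = 152
ρ = 1 − 6Σd² / [n(n²−1)] = 1 − 6×152 / (8×63) = 1 − 912/504 ≈ -0.810

-0.810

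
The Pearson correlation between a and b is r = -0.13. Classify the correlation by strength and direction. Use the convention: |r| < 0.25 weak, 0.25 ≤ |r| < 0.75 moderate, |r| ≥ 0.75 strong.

r = -0.13 < 0 so the relationship is negative.
|r| = 0.13, which falls in the weak range.

weak negative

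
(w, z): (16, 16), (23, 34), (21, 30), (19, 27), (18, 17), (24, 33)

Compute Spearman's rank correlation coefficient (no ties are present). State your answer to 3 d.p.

Rank w: 1, 5, 4, 3, 2, 6
Rank z: 1, 6, 4, 3, 2, 5
d = rank(w) − rank(z): 0, -1, 0, 0, 0, 1; Σd² = 2
ρ = 1 − 6Σd² / [n(n²−1)] = 1 − 6×2 / (6×35) = 1 − 12/210 ≈ 0.943

0.943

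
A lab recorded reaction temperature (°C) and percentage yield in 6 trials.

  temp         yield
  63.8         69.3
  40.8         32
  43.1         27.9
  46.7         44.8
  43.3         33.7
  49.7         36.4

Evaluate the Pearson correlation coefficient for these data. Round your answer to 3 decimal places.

0.942

n = 6, Σx = 287.4, Σy = 244.1, Σx² = 14118.56, Σy² = 11072.59, Σxy = 12289.88
nΣxy − ΣxΣy = 73739.28 − 70154.34 = 3584.94
nΣx² − (Σx)² = 84711.36 − 82598.76 = 2112.6; nΣy² − (Σy)² = 66435.54 − 59584.81 = 6850.73
r = 3584.94 / √(2112.6 × 6850.73) = 3584.94 / 3804.3202 ≈ 0.942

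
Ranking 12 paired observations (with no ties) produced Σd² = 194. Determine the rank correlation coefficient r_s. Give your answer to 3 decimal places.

ρ = 1 − 6Σd² / [n(n²−1)] = 1 − 6×194 / (12×143)
  = 1 − 1164/1716 = 1 − 0.6783 ≈ 0.322

0.322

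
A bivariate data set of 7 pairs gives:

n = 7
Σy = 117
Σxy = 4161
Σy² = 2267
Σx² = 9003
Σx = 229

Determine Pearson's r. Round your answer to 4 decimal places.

0.4860

r = (nΣxy − ΣxΣy) / √[(nΣx² − (Σx)²)(nΣy² − (Σy)²)]
Numerator: 7×4161 − 229×117 = 2334
Denominator: √[(63021 − 52441)(15869 − 13689)] = √[10580 × 2180] = 4802.5410
r = 2334 / 4802.5410 ≈ 0.4860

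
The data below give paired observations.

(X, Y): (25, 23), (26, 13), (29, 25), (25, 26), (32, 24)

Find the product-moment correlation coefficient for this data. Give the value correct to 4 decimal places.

n = 5, ΣX = 137, ΣY = 111, ΣX² = 3791, ΣY² = 2575, ΣXY = 3056
nΣXY − ΣXΣY = 15280 − 15207 = 73
nΣX² − (ΣX)² = 18955 − 18769 = 186; nΣY² − (ΣY)² = 12875 − 12321 = 554
r = 73 / √(186 × 554) = 73 / 321.0047 ≈ 0.2274

0.2274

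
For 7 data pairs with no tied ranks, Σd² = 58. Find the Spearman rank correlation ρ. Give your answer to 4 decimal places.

ρ = 1 − 6Σd² / [n(n²−1)] = 1 − 6×58 / (7×48)
  = 1 − 348/336 = 1 − 1.03571 ≈ -0.0357

-0.0357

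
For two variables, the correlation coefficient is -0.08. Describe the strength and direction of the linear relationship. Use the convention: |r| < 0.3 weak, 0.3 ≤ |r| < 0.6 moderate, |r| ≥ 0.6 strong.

weak negative

r = -0.08 < 0 so the relationship is negative.
|r| = 0.08, which falls in the weak range.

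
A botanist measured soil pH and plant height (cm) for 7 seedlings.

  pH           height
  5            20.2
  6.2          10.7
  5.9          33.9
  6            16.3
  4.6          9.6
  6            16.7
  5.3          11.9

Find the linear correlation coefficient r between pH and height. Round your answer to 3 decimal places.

n = 7, Σx = 39, Σy = 119.3, Σx² = 219.5, Σy² = 2450.09, Σxy = 672.58
nΣxy − ΣxΣy = 4708.06 − 4652.7 = 55.36
nΣx² − (Σx)² = 1536.5 − 1521 = 15.5; nΣy² − (Σy)² = 17150.63 − 14232.49 = 2918.14
r = 55.36 / √(15.5 × 2918.14) = 55.36 / 212.6762 ≈ 0.260

0.260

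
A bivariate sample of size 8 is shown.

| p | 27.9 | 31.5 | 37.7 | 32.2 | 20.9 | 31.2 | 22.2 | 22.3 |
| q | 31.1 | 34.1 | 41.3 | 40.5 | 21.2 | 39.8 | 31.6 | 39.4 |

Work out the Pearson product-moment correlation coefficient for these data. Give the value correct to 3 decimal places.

n = 8, Σp = 225.9, Σq = 279, Σp² = 6629.17, Σq² = 10060.36, Σpq = 8067.93
nΣpq − ΣpΣq = 64543.44 − 63026.1 = 1517.34
nΣp² − (Σp)² = 53033.36 − 51030.81 = 2002.55; nΣq² − (Σq)² = 80482.88 − 77841 = 2641.88
r = 1517.34 / √(2002.55 × 2641.88) = 1517.34 / 2300.1080 ≈ 0.660

0.660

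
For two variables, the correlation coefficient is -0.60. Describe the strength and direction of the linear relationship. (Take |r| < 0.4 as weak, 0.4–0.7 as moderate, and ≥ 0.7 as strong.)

r = -0.60 < 0 so the relationship is negative.
|r| = 0.60, which falls in the moderate range.

moderate negative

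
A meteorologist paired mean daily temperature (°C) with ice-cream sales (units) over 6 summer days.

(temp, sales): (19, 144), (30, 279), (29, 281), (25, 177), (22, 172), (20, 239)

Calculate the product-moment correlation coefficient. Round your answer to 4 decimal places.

n = 6, Σx = 145, Σy = 1292, Σx² = 3611, Σy² = 295572, Σxy = 32244
nΣxy − ΣxΣy = 193464 − 187340 = 6124
nΣx² − (Σx)² = 21666 − 21025 = 641; nΣy² − (Σy)² = 1773432 − 1669264 = 104168
r = 6124 / √(641 × 104168) = 6124 / 8171.3945 ≈ 0.7494

0.7494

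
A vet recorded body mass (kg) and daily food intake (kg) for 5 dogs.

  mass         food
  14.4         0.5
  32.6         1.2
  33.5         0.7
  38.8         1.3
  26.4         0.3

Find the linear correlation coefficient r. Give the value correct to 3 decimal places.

0.710

n = 5, Σx = 145.7, Σy = 4, Σx² = 4594.77, Σy² = 3.96, Σxy = 128.13
nΣxy − ΣxΣy = 640.65 − 582.8 = 57.85
nΣx² − (Σx)² = 22973.85 − 21228.49 = 1745.36; nΣy² − (Σy)² = 19.8 − 16 = 3.8
r = 57.85 / √(1745.36 × 3.8) = 57.85 / 81.4394 ≈ 0.710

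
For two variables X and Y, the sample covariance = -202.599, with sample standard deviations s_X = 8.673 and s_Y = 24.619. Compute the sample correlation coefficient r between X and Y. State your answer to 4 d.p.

r = Cov(X,Y) / (s_X · s_Y) = -202.599 / (8.673 × 24.619)
  = -202.599 / 213.5206 ≈ -0.9488

-0.9488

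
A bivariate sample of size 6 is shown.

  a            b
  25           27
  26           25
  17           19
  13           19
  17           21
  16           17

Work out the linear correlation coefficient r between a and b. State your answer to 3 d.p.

0.902

n = 6, Σa = 114, Σb = 128, Σa² = 2304, Σb² = 2806, Σab = 2524
nΣab − ΣaΣb = 15144 − 14592 = 552
nΣa² − (Σa)² = 13824 − 12996 = 828; nΣb² − (Σb)² = 16836 − 16384 = 452
r = 552 / √(828 × 452) = 552 / 611.7647 ≈ 0.902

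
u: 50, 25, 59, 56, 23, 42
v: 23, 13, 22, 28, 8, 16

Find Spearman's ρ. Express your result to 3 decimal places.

Rank u: 4, 2, 6, 5, 1, 3
Rank v: 5, 2, 4, 6, 1, 3
d = rank(u) − rank(v): -1, 0, 2, -1, 0, 0; Σd² = 6
ρ = 1 − 6Σd² / [n(n²−1)] = 1 − 6×6 / (6×35) = 1 − 36/210 ≈ 0.829

0.829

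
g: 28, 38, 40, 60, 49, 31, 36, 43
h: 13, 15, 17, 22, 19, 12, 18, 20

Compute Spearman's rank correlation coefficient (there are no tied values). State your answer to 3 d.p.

Rank g: 1, 4, 5, 8, 7, 2, 3, 6
Rank h: 2, 3, 4, 8, 6, 1, 5, 7
d = rank(g) − rank(h): -1, 1, 1, 0, 1, 1, -2, -1; Σd² = 10
ρ = 1 − 6Σd² / [n(n²−1)] = 1 − 6×10 / (8×63) = 1 − 60/504 ≈ 0.881

0.881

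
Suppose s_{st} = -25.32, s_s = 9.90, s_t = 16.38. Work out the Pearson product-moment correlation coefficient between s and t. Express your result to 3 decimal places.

r = Cov(s,t) / (s_s · s_t) = -25.32 / (9.90 × 16.38)
  = -25.32 / 162.1620 ≈ -0.156

-0.156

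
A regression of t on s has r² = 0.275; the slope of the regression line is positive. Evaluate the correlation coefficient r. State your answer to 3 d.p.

|r| = √0.275 = 0.524
The association is positive, so r = 0.524.

0.524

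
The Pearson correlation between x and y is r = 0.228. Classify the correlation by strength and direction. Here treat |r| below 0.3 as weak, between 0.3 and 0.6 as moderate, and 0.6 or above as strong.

weak positive

r = 0.228 > 0 so the relationship is positive.
|r| = 0.228, which falls in the weak range.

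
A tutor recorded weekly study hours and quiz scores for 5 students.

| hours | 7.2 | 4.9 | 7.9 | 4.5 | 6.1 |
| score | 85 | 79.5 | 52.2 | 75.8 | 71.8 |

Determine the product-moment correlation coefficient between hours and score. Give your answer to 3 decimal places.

n = 5, Σx = 30.6, Σy = 364.3, Σx² = 195.72, Σy² = 27170.97, Σxy = 2193.01
nΣxy − ΣxΣy = 10965.05 − 11147.58 = -182.53
nΣx² − (Σx)² = 978.6 − 936.36 = 42.24; nΣy² − (Σy)² = 135854.85 − 132714.49 = 3140.36
r = -182.53 / √(42.24 × 3140.36) = -182.53 / 364.2098 ≈ -0.501

-0.501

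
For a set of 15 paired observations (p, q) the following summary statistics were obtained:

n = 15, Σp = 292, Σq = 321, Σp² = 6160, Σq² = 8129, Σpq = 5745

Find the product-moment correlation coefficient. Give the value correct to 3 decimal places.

r = (nΣpq − ΣpΣq) / √[(nΣp² − (Σp)²)(nΣq² − (Σq)²)]
Numerator: 15×5745 − 292×321 = -7557
Denominator: √[(92400 − 85264)(121935 − 103041)] = √[7136 × 18894] = 11611.5281
r = -7557 / 11611.5281 ≈ -0.651

-0.651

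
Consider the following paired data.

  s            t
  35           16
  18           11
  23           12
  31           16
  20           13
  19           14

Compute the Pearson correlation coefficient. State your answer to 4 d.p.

n = 6, Σs = 146, Σt = 82, Σs² = 3800, Σt² = 1142, Σst = 2056
nΣst − ΣsΣt = 12336 − 11972 = 364
nΣs² − (Σs)² = 22800 − 21316 = 1484; nΣt² − (Σt)² = 6852 − 6724 = 128
r = 364 / √(1484 × 128) = 364 / 435.8348 ≈ 0.8352

0.8352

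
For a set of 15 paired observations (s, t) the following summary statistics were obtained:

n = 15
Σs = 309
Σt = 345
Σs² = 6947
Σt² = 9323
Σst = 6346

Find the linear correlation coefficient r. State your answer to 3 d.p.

-0.847

r = (nΣst − ΣsΣt) / √[(nΣs² − (Σs)²)(nΣt² − (Σt)²)]
Numerator: 15×6346 − 309×345 = -11415
Denominator: √[(104205 − 95481)(139845 − 119025)] = √[8724 × 20820] = 13477.1540
r = -11415 / 13477.1540 ≈ -0.847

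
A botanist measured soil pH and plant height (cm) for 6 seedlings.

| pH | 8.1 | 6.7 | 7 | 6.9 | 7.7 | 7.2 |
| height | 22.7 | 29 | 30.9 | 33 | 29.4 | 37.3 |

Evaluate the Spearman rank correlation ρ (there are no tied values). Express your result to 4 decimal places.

-0.2571

Rank pH: 6, 1, 3, 2, 5, 4
Rank height: 1, 2, 4, 5, 3, 6
d = rank(pH) − rank(height): 5, -1, -1, -3, 2, -2; Σd² = 44
ρ = 1 − 6Σd² / [n(n²−1)] = 1 − 6×44 / (6×35) = 1 − 264/210 ≈ -0.2571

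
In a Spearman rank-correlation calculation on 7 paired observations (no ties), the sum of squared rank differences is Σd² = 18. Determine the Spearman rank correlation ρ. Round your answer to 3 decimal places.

ρ = 1 − 6Σd² / [n(n²−1)] = 1 − 6×18 / (7×48)
  = 1 − 108/336 = 1 − 0.3214 ≈ 0.679

0.679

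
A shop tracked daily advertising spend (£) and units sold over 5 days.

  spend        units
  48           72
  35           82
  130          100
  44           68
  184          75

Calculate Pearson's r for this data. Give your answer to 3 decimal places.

0.332

n = 5, Σx = 441, Σy = 397, Σx² = 56221, Σy² = 32157, Σxy = 36118
nΣxy − ΣxΣy = 180590 − 175077 = 5513
nΣx² − (Σx)² = 281105 − 194481 = 86624; nΣy² − (Σy)² = 160785 − 157609 = 3176
r = 5513 / √(86624 × 3176) = 5513 / 16586.6761 ≈ 0.332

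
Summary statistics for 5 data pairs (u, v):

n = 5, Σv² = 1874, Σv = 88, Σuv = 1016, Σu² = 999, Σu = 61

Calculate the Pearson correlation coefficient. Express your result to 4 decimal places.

r = (nΣuv − ΣuΣv) / √[(nΣu² − (Σu)²)(nΣv² − (Σv)²)]
Numerator: 5×1016 − 61×88 = -288
Denominator: √[(4995 − 3721)(9370 − 7744)] = √[1274 × 1626] = 1439.2790
r = -288 / 1439.2790 ≈ -0.2001

-0.2001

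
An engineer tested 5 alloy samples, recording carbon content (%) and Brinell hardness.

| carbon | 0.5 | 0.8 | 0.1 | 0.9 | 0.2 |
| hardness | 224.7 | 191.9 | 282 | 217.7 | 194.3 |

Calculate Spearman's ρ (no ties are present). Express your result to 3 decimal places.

-0.500

Rank carbon: 3, 4, 1, 5, 2
Rank hardness: 4, 1, 5, 3, 2
d = rank(carbon) − rank(hardness): -1, 3, -4, 2, 0; Σd² = 30
ρ = 1 − 6Σd² / [n(n²−1)] = 1 − 6×30 / (5×24) = 1 − 180/120 ≈ -0.500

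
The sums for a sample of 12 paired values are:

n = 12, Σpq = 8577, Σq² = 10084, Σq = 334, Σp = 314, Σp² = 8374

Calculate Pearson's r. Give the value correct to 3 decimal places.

-0.462

r = (nΣpq − ΣpΣq) / √[(nΣp² − (Σp)²)(nΣq² − (Σq)²)]
Numerator: 12×8577 − 314×334 = -1952
Denominator: √[(100488 − 98596)(121008 − 111556)] = √[1892 × 9452] = 4228.8514
r = -1952 / 4228.8514 ≈ -0.462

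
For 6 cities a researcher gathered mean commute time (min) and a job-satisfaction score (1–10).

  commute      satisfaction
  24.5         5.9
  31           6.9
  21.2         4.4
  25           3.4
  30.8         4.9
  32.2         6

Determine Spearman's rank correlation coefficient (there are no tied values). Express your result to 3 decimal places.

0.657

Rank commute: 2, 5, 1, 3, 4, 6
Rank satisfaction: 4, 6, 2, 1, 3, 5
d = rank(commute) − rank(satisfaction): -2, -1, -1, 2, 1, 1; Σd² = 12
ρ = 1 − 6Σd² / [n(n²−1)] = 1 − 6×12 / (6×35) = 1 − 72/210 ≈ 0.657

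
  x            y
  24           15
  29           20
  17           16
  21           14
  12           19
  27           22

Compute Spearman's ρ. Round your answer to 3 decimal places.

Rank x: 4, 6, 2, 3, 1, 5
Rank y: 2, 5, 3, 1, 4, 6
d = rank(x) − rank(y): 2, 1, -1, 2, -3, -1; Σd² = 20
ρ = 1 − 6Σd² / [n(n²−1)] = 1 − 6×20 / (6×35) = 1 − 120/210 ≈ 0.429

0.429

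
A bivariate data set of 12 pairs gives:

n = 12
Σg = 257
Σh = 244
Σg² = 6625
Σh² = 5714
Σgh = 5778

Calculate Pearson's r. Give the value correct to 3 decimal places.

0.601

r = (nΣgh − ΣgΣh) / √[(nΣg² − (Σg)²)(nΣh² − (Σh)²)]
Numerator: 12×5778 − 257×244 = 6628
Denominator: √[(79500 − 66049)(68568 − 59536)] = √[13451 × 9032] = 11022.2245
r = 6628 / 11022.2245 ≈ 0.601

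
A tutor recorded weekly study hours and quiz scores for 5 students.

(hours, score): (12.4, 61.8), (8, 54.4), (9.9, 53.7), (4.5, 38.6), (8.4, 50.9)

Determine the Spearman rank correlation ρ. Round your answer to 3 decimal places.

Rank hours: 5, 2, 4, 1, 3
Rank score: 5, 4, 3, 1, 2
d = rank(hours) − rank(score): 0, -2, 1, 0, 1; Σd² = 6
ρ = 1 − 6Σd² / [n(n²−1)] = 1 − 6×6 / (5×24) = 1 − 36/120 ≈ 0.700

0.700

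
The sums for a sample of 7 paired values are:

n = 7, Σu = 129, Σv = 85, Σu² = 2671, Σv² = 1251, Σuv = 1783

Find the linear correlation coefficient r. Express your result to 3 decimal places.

0.854

r = (nΣuv − ΣuΣv) / √[(nΣu² − (Σu)²)(nΣv² − (Σv)²)]
Numerator: 7×1783 − 129×85 = 1516
Denominator: √[(18697 − 16641)(8757 − 7225)] = √[2056 × 1532] = 1774.7653
r = 1516 / 1774.7653 ≈ 0.854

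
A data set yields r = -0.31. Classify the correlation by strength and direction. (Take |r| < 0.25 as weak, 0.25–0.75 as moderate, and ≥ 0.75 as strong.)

moderate negative

r = -0.31 < 0 so the relationship is negative.
|r| = 0.31, which falls in the moderate range.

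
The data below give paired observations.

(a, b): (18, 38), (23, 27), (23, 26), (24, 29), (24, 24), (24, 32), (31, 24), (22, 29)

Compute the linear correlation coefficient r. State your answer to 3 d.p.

n = 8, Σa = 189, Σb = 229, Σa² = 4555, Σb² = 6707, Σab = 5325
nΣab − ΣaΣb = 42600 − 43281 = -681
nΣa² − (Σa)² = 36440 − 35721 = 719; nΣb² − (Σb)² = 53656 − 52441 = 1215
r = -681 / √(719 × 1215) = -681 / 934.6577 ≈ -0.729

-0.729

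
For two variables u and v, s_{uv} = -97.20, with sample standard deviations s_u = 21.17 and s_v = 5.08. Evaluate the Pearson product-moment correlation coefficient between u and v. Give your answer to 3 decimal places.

-0.904

r = Cov(u,v) / (s_u · s_v) = -97.20 / (21.17 × 5.08)
  = -97.20 / 107.5436 ≈ -0.904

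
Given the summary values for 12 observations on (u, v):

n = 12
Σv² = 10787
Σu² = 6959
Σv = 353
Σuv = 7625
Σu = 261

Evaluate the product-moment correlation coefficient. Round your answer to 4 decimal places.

-0.0734

r = (nΣuv − ΣuΣv) / √[(nΣu² − (Σu)²)(nΣv² − (Σv)²)]
Numerator: 12×7625 − 261×353 = -633
Denominator: √[(83508 − 68121)(129444 − 124609)] = √[15387 × 4835] = 8625.3200
r = -633 / 8625.3200 ≈ -0.0734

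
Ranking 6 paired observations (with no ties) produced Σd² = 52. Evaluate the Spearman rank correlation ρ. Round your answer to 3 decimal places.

-0.486

ρ = 1 − 6Σd² / [n(n²−1)] = 1 − 6×52 / (6×35)
  = 1 − 312/210 = 1 − 1.4857 ≈ -0.486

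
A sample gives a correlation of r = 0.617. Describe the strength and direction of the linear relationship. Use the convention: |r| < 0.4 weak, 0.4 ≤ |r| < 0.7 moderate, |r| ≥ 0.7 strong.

moderate positive

r = 0.617 > 0 so the relationship is positive.
|r| = 0.617, which falls in the moderate range.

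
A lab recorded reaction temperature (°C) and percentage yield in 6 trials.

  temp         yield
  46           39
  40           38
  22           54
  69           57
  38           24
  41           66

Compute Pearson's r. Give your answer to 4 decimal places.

n = 6, Σx = 256, Σy = 278, Σx² = 12086, Σy² = 14062, Σxy = 12053
nΣxy − ΣxΣy = 72318 − 71168 = 1150
nΣx² − (Σx)² = 72516 − 65536 = 6980; nΣy² − (Σy)² = 84372 − 77284 = 7088
r = 1150 / √(6980 × 7088) = 1150 / 7033.7927 ≈ 0.1635

0.1635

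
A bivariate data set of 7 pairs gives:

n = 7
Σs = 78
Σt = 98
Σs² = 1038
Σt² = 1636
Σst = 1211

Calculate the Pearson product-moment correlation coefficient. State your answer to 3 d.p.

r = (nΣst − ΣsΣt) / √[(nΣs² − (Σs)²)(nΣt² − (Σt)²)]
Numerator: 7×1211 − 78×98 = 833
Denominator: √[(7266 − 6084)(11452 − 9604)] = √[1182 × 1848] = 1477.9499
r = 833 / 1477.9499 ≈ 0.564

0.564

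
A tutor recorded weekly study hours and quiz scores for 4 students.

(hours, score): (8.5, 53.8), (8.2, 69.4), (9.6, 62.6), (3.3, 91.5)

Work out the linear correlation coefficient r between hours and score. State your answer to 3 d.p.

n = 4, Σx = 29.6, Σy = 277.3, Σx² = 242.54, Σy² = 20001.81, Σxy = 1929.29
nΣxy − ΣxΣy = 7717.16 − 8208.08 = -490.92
nΣx² − (Σx)² = 970.16 − 876.16 = 94; nΣy² − (Σy)² = 80007.24 − 76895.29 = 3111.95
r = -490.92 / √(94 × 3111.95) = -490.92 / 540.8542 ≈ -0.908

-0.908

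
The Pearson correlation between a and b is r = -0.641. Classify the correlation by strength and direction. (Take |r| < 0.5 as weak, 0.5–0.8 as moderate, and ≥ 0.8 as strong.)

moderate negative

r = -0.641 < 0 so the relationship is negative.
|r| = 0.641, which falls in the moderate range.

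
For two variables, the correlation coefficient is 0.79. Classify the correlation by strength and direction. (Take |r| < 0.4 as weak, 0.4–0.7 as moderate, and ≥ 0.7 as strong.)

strong positive

r = 0.79 > 0 so the relationship is positive.
|r| = 0.79, which falls in the strong range.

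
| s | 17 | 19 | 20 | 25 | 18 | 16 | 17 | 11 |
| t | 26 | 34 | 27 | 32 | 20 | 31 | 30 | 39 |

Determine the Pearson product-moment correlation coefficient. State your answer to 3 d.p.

-0.313

n = 8, Σs = 143, Σt = 239, Σs² = 2665, Σt² = 7367, Σst = 4223
nΣst − ΣsΣt = 33784 − 34177 = -393
nΣs² − (Σs)² = 21320 − 20449 = 871; nΣt² − (Σt)² = 58936 − 57121 = 1815
r = -393 / √(871 × 1815) = -393 / 1257.3245 ≈ -0.313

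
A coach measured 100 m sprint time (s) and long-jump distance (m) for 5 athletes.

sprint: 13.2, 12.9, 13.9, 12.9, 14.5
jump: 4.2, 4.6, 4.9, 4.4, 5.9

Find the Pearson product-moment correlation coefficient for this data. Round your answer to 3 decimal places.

0.898

n = 5, Σx = 67.4, Σy = 24, Σx² = 910.52, Σy² = 116.98, Σxy = 325.2
nΣxy − ΣxΣy = 1626 − 1617.6 = 8.4
nΣx² − (Σx)² = 4552.6 − 4542.76 = 9.84; nΣy² − (Σy)² = 584.9 − 576 = 8.9
r = 8.4 / √(9.84 × 8.9) = 8.4 / 9.3582 ≈ 0.898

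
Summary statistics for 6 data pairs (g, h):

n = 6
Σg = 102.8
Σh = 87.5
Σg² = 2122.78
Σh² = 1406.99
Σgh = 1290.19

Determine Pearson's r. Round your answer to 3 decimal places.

-0.961

r = (nΣgh − ΣgΣh) / √[(nΣg² − (Σg)²)(nΣh² − (Σh)²)]
Numerator: 6×1290.19 − 102.8×87.5 = -1253.86
Denominator: √[(12736.68 − 10567.84)(8441.94 − 7656.25)] = √[2168.84 × 785.69] = 1305.3873
r = -1253.86 / 1305.3873 ≈ -0.961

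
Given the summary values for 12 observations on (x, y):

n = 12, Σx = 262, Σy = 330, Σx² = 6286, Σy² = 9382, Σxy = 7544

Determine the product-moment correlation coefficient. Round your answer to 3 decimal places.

0.813

r = (nΣxy − ΣxΣy) / √[(nΣx² − (Σx)²)(nΣy² − (Σy)²)]
Numerator: 12×7544 − 262×330 = 4068
Denominator: √[(75432 − 68644)(112584 − 108900)] = √[6788 × 3684] = 5000.6992
r = 4068 / 5000.6992 ≈ 0.813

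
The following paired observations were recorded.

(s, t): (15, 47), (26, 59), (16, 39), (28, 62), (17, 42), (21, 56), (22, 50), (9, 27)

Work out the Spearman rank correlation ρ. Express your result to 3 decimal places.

Rank s: 2, 7, 3, 8, 4, 5, 6, 1
Rank t: 4, 7, 2, 8, 3, 6, 5, 1
d = rank(s) − rank(t): -2, 0, 1, 0, 1, -1, 1, 0; Σd² = 8
ρ = 1 − 6Σd² / [n(n²−1)] = 1 − 6×8 / (8×63) = 1 − 48/504 ≈ 0.905

0.905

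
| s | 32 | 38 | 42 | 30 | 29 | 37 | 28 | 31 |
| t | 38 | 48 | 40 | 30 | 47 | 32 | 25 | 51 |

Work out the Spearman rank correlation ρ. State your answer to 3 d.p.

Rank s: 5, 7, 8, 3, 2, 6, 1, 4
Rank t: 4, 7, 5, 2, 6, 3, 1, 8
d = rank(s) − rank(t): 1, 0, 3, 1, -4, 3, 0, -4; Σd² = 52
ρ = 1 − 6Σd² / [n(n²−1)] = 1 − 6×52 / (8×63) = 1 − 312/504 ≈ 0.381

0.381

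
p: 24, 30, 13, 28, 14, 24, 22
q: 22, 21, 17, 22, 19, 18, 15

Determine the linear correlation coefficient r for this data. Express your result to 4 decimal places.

0.5366

n = 7, Σp = 155, Σq = 134, Σp² = 3685, Σq² = 2608, Σpq = 3023
nΣpq − ΣpΣq = 21161 − 20770 = 391
nΣp² − (Σp)² = 25795 − 24025 = 1770; nΣq² − (Σq)² = 18256 − 17956 = 300
r = 391 / √(1770 × 300) = 391 / 728.6975 ≈ 0.5366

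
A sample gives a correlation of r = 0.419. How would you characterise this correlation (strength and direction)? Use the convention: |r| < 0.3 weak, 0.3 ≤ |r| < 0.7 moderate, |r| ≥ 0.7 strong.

r = 0.419 > 0 so the relationship is positive.
|r| = 0.419, which falls in the moderate range.

moderate positive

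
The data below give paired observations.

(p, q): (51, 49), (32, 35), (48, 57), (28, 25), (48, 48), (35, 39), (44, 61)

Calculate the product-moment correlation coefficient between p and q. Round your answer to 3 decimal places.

n = 7, Σp = 286, Σq = 314, Σp² = 12178, Σq² = 15046, Σpq = 13408
nΣpq − ΣpΣq = 93856 − 89804 = 4052
nΣp² − (Σp)² = 85246 − 81796 = 3450; nΣq² − (Σq)² = 105322 − 98596 = 6726
r = 4052 / √(3450 × 6726) = 4052 / 4817.1257 ≈ 0.841

0.841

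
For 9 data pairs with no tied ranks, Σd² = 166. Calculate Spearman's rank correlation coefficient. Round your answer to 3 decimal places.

-0.383

ρ = 1 − 6Σd² / [n(n²−1)] = 1 − 6×166 / (9×80)
  = 1 − 996/720 = 1 − 1.3833 ≈ -0.383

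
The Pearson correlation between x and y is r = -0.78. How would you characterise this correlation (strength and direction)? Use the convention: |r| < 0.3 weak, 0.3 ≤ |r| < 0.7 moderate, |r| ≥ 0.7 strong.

r = -0.78 < 0 so the relationship is negative.
|r| = 0.78, which falls in the strong range.

strong negative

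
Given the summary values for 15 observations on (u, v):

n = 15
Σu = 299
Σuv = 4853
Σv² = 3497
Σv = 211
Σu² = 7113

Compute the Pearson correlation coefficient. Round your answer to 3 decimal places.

0.829

r = (nΣuv − ΣuΣv) / √[(nΣu² − (Σu)²)(nΣv² − (Σv)²)]
Numerator: 15×4853 − 299×211 = 9706
Denominator: √[(106695 − 89401)(52455 − 44521)] = √[17294 × 7934] = 11713.6927
r = 9706 / 11713.6927 ≈ 0.829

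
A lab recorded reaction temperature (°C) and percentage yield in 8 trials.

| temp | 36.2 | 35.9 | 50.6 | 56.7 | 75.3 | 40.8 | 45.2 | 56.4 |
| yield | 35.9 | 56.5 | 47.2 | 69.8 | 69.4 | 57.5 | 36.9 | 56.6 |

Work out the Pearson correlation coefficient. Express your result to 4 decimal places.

n = 8, Σx = 397.1, Σy = 429.8, Σx² = 20933.23, Σy² = 24268.72, Σxy = 22105.85
nΣxy − ΣxΣy = 176846.8 − 170673.58 = 6173.22
nΣx² − (Σx)² = 167465.84 − 157688.41 = 9777.43; nΣy² − (Σy)² = 194149.76 − 184728.04 = 9421.72
r = 6173.22 / √(9777.43 × 9421.72) = 6173.22 / 9597.9273 ≈ 0.6432

0.6432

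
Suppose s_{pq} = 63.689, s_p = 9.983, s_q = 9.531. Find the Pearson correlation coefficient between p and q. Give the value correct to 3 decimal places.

0.669

r = Cov(p,q) / (s_p · s_q) = 63.689 / (9.983 × 9.531)
  = 63.689 / 95.1480 ≈ 0.669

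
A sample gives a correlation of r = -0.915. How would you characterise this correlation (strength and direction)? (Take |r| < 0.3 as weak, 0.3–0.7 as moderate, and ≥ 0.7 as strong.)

r = -0.915 < 0 so the relationship is negative.
|r| = 0.915, which falls in the strong range.

strong negative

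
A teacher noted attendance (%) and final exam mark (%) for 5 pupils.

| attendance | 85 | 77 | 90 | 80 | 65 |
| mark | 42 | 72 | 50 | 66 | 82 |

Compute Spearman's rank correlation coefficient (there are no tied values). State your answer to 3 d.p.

-0.900

Rank attendance: 4, 2, 5, 3, 1
Rank mark: 1, 4, 2, 3, 5
d = rank(attendance) − rank(mark): 3, -2, 3, 0, -4; Σd² = 38
ρ = 1 − 6Σd² / [n(n²−1)] = 1 − 6×38 / (5×24) = 1 − 228/120 ≈ -0.900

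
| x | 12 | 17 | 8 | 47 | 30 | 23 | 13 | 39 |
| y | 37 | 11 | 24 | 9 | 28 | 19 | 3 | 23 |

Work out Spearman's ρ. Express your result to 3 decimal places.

Rank x: 2, 4, 1, 8, 6, 5, 3, 7
Rank y: 8, 3, 6, 2, 7, 4, 1, 5
d = rank(x) − rank(y): -6, 1, -5, 6, -1, 1, 2, 2; Σd² = 108
ρ = 1 − 6Σd² / [n(n²−1)] = 1 − 6×108 / (8×63) = 1 − 648/504 ≈ -0.286

-0.286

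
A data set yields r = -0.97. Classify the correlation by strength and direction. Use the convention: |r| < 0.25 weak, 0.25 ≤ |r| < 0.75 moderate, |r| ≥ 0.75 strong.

strong negative

r = -0.97 < 0 so the relationship is negative.
|r| = 0.97, which falls in the strong range.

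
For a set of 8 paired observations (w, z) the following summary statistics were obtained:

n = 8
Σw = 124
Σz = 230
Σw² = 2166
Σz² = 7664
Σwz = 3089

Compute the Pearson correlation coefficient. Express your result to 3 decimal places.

-0.940

r = (nΣwz − ΣwΣz) / √[(nΣw² − (Σw)²)(nΣz² − (Σz)²)]
Numerator: 8×3089 − 124×230 = -3808
Denominator: √[(17328 − 15376)(61312 − 52900)] = √[1952 × 8412] = 4052.1876
r = -3808 / 4052.1876 ≈ -0.940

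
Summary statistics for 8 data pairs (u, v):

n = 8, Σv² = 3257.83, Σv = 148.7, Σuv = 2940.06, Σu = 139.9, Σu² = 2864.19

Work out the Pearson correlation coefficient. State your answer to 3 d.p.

0.748

r = (nΣuv − ΣuΣv) / √[(nΣu² − (Σu)²)(nΣv² − (Σv)²)]
Numerator: 8×2940.06 − 139.9×148.7 = 2717.35
Denominator: √[(22913.52 − 19572.01)(26062.64 − 22111.69)] = √[3341.51 × 3950.95] = 3633.4748
r = 2717.35 / 3633.4748 ≈ 0.748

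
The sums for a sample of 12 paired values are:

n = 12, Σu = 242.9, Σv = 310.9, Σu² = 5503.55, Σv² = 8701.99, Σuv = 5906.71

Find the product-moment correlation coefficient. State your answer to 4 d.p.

r = (nΣuv − ΣuΣv) / √[(nΣu² − (Σu)²)(nΣv² − (Σv)²)]
Numerator: 12×5906.71 − 242.9×310.9 = -4637.09
Denominator: √[(66042.6 − 59000.41)(104423.88 − 96658.81)] = √[7042.19 × 7765.07] = 7394.8021
r = -4637.09 / 7394.8021 ≈ -0.6271

-0.6271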